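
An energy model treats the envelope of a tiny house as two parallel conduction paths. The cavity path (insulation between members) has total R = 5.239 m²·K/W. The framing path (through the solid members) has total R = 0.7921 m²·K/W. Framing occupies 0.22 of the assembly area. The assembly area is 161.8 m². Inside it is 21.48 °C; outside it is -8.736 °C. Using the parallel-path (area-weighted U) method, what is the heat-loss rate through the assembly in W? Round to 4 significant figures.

2086 W

U_eff = 0.78/5.239 + 0.22/0.7921 = 0.14888 + 0.27774 = 0.42663
R_eff = 1/U_eff = 2.344 m²·K/W
Q = 161.8 × (21.48 − (-8.736)) / 2.344 = 2085.8 W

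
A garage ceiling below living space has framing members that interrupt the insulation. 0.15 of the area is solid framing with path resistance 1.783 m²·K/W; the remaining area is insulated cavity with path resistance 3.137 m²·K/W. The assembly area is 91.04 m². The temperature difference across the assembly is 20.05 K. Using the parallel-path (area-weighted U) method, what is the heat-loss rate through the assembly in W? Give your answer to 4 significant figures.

648.2 W

U_eff = 0.85/3.137 + 0.15/1.783 = 0.27096 + 0.084128 = 0.35509
R_eff = 1/U_eff = 2.8162 m²·K/W
Q = 91.04 × 20.05 / 2.8162 = 648.16 W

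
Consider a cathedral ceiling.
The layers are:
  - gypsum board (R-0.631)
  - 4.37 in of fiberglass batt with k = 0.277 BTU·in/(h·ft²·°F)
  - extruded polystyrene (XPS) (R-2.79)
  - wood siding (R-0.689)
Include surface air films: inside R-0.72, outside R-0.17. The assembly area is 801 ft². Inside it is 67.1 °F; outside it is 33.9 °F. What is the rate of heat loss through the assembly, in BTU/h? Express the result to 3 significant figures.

1280 BTU/h

4.37/0.277 = 15.78
R_total = 0.72 + 0.631 + 15.78 + 2.79 + 0.689 + 0.17 = 20.78 ft²·°F·h/BTU
Q = A·ΔT/R = 801 × (67.1 − 33.9) / 20.78 = 1280 BTU/h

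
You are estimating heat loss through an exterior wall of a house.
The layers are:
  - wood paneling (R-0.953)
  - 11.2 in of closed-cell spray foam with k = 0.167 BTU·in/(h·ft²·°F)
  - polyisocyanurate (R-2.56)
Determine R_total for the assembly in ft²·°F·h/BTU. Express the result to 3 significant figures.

70.6 ft²·°F·h/BTU

11.2/0.167 = 67.07
R_total = 0.953 + 67.07 + 2.56 = 70.58 ft²·°F·h/BTU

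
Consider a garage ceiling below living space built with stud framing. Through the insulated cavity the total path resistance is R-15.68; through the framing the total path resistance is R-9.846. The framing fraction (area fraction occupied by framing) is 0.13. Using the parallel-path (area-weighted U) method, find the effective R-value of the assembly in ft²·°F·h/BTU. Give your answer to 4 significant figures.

14.56 ft²·°F·h/BTU

U_eff = 0.87/15.68 + 0.13/9.846 = 0.055485 + 0.013203 = 0.068688
R_eff = 1/U_eff = 14.559 ft²·°F·h/BTU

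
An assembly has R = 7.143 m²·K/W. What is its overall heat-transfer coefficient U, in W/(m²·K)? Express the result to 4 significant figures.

0.1400 W/(m²·K)

U = 1/R = 1/7.143 = 0.14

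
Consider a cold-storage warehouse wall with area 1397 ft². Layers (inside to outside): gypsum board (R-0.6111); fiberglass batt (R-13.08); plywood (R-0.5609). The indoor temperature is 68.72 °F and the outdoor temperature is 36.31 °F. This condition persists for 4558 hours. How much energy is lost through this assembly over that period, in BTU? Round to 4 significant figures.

14480000 BTU

R_total = 0.6111 + 13.08 + 0.5609 = 14.252 ft²·°F·h/BTU
Q = 1397 × (68.72 − 36.31) / 14.252 = 3176.9 BTU/h
E = 3176.9 × 4558 = 14480000 BTU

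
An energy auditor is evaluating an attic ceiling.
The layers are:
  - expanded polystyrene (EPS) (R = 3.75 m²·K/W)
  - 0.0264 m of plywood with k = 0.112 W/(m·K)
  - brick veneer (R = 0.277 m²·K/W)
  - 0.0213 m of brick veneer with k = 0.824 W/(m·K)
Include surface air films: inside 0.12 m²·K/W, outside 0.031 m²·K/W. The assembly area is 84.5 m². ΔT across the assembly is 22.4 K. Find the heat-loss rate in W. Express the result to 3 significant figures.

426 W

0.0264/0.112 = 0.2357
0.0213/0.824 = 0.02585
R_total = 0.12 + 3.75 + 0.2357 + 0.277 + 0.02585 + 0.031 = 4.44 m²·K/W
Q = A·ΔT/R = 84.5 × 22.4 / 4.44 = 426.3 W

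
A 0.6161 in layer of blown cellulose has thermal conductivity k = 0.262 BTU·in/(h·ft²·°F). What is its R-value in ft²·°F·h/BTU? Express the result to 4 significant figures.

R = L/k = 0.6161/0.262 = 2.3515 ft²·°F·h/BTU

2.352 ft²·°F·h/BTU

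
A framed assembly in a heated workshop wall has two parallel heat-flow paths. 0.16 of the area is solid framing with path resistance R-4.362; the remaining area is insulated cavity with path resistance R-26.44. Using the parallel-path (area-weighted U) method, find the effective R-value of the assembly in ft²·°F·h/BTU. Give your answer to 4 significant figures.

U_eff = 0.84/26.44 + 0.16/4.362 = 0.03177 + 0.03668 = 0.06845
R_eff = 1/U_eff = 14.609 ft²·°F·h/BTU

14.61 ft²·°F·h/BTU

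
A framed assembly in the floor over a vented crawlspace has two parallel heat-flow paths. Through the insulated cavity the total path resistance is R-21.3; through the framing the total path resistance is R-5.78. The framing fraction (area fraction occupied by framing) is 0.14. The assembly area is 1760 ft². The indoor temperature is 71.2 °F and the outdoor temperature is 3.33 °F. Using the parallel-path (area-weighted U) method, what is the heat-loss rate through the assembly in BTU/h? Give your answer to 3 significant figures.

7720 BTU/h

U_eff = 0.86/21.3 + 0.14/5.78 = 0.04038 + 0.02422 = 0.0646
R_eff = 1/U_eff = 15.48 ft²·°F·h/BTU
Q = 1760 × (71.2 − 3.33) / 15.48 = 7716 BTU/h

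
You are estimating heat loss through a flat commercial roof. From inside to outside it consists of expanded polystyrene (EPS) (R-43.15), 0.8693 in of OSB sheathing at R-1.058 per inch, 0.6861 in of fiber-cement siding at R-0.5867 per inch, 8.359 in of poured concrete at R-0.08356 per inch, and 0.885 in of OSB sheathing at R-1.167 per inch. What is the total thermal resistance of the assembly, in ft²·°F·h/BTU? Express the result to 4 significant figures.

46.20 ft²·°F·h/BTU

0.8693 × 1.058 = 0.91972
0.6861 × 0.5867 = 0.40253
8.359 × 0.08356 = 0.69848
0.885 × 1.167 = 1.0328
R_total = 43.15 + 0.91972 + 0.40253 + 0.69848 + 1.0328 = 46.204 ft²·°F·h/BTU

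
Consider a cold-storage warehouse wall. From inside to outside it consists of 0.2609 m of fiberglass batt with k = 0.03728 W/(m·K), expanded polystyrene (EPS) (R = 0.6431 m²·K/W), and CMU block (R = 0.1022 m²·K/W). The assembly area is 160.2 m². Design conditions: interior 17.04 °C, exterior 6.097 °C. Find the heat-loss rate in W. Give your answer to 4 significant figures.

226.4 W

0.2609/0.03728 = 6.9984
R_total = 6.9984 + 0.6431 + 0.1022 = 7.7437 m²·K/W
Q = A·ΔT/R = 160.2 × (17.04 − 6.097) / 7.7437 = 226.39 W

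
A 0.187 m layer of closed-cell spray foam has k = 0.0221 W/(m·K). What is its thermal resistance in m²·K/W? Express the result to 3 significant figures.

R = L/k = 0.187/0.0221 = 8.462 m²·K/W

8.46 m²·K/W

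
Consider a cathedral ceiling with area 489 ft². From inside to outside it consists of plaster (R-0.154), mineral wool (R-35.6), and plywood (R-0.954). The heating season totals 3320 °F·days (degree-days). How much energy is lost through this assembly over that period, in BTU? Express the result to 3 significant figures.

1060000 BTU

R_total = 0.154 + 35.6 + 0.954 = 36.71 ft²·°F·h/BTU
E = A × HDD × 24 / R = 489 × 3320 × 24 / 36.71 = 1061000 BTU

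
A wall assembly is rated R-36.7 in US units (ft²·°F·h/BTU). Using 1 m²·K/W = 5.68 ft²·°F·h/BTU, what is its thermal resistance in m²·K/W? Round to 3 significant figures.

6.46 m²·K/W

R_SI = 36.7/5.68 = 6.461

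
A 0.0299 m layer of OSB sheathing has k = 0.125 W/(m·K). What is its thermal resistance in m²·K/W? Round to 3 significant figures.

0.239 m²·K/W

R = L/k = 0.0299/0.125 = 0.2392 m²·K/W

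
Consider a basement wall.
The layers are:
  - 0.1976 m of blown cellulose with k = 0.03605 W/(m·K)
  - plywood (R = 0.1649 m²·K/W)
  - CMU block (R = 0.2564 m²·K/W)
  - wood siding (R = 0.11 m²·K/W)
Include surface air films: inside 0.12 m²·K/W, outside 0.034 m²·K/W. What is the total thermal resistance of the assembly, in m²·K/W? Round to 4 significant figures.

6.167 m²·K/W

0.1976/0.03605 = 5.4813
R_total = 0.12 + 5.4813 + 0.1649 + 0.2564 + 0.11 + 0.034 = 6.1666 m²·K/W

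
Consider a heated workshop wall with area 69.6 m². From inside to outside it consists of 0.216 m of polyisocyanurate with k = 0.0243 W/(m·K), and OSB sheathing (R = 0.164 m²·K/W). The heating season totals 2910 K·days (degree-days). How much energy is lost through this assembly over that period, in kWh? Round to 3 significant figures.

0.216/0.0243 = 8.889
R_total = 8.889 + 0.164 = 9.053 m²·K/W
E = A × HDD × 24 / R / 1000 = 69.6 × 2910 × 24 / 9.053 / 1000 = 536.9 kWh

537 kWh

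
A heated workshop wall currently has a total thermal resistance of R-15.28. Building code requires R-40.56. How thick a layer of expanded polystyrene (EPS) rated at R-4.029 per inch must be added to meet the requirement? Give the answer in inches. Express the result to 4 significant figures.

6.275 in

ΔR = 40.56 − 15.28 = 25.28 ft²·°F·h/BTU
L = ΔR / (R/in) = 25.28/4.029 = 6.2745 in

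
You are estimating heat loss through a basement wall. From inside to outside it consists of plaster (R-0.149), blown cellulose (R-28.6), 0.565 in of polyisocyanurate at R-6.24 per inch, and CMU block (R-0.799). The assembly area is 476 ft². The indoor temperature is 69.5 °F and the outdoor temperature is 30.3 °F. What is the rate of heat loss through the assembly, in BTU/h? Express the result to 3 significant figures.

0.565 × 6.24 = 3.526
R_total = 0.149 + 28.6 + 3.526 + 0.799 = 33.07 ft²·°F·h/BTU
Q = A·ΔT/R = 476 × (69.5 − 30.3) / 33.07 = 564.2 BTU/h

564 BTU/h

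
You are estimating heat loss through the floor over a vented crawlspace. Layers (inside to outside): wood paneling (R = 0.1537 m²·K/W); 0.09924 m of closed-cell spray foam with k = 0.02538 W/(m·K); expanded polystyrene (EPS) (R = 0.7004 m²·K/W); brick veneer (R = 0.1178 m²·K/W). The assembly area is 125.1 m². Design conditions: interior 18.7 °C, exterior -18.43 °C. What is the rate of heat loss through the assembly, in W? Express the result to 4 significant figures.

951.4 W

0.09924/0.02538 = 3.9102
R_total = 0.1537 + 3.9102 + 0.7004 + 0.1178 = 4.8821 m²·K/W
Q = A·ΔT/R = 125.1 × (18.7 − (-18.43)) / 4.8821 = 951.43 W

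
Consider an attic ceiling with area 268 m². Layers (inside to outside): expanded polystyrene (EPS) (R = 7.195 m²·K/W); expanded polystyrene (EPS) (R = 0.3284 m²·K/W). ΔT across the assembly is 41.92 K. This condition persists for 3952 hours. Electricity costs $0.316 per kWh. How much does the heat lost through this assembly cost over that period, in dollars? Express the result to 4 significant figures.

R_total = 7.195 + 0.3284 = 7.5234 m²·K/W
Q = 268 × 41.92 / 7.5234 = 1493.3 W
E = 1493.3 W × 3952 h / 1000 = 5901.5 kWh
Cost = 5901.5 × 0.316 = $1864.9

1865 dollars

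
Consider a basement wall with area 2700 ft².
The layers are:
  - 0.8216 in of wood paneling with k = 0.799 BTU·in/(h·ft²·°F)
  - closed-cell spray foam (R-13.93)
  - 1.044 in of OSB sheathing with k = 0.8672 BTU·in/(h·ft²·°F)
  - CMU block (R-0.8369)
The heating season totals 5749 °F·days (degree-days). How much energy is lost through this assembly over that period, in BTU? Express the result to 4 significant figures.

0.8216/0.799 = 1.0283
1.044/0.8672 = 1.2039
R_total = 1.0283 + 13.93 + 1.2039 + 0.8369 = 16.999 ft²·°F·h/BTU
E = A × HDD × 24 / R = 2700 × 5749 × 24 / 16.999 = 21915000 BTU

21920000 BTU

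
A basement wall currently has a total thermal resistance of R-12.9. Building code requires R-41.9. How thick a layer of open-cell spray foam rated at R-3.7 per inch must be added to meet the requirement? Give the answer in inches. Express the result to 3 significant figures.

ΔR = 41.9 − 12.9 = 29 ft²·°F·h/BTU
L = ΔR / (R/in) = 29/3.7 = 7.838 in

7.84 in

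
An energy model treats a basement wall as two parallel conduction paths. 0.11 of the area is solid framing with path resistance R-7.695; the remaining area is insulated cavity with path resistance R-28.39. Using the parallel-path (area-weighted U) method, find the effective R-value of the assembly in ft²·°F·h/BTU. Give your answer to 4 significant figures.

21.91 ft²·°F·h/BTU

U_eff = 0.89/28.39 + 0.11/7.695 = 0.031349 + 0.014295 = 0.045644
R_eff = 1/U_eff = 21.909 ft²·°F·h/BTU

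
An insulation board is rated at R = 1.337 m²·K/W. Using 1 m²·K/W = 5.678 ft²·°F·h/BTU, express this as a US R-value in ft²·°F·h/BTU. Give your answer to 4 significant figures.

7.591 ft²·°F·h/BTU

R_US = 1.337 × 5.678 = 7.5915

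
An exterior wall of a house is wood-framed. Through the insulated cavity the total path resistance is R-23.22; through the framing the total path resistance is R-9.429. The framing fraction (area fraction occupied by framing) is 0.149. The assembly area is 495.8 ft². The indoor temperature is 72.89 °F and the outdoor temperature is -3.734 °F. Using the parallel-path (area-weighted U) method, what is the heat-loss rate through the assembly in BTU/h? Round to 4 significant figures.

1993 BTU/h

U_eff = 0.851/23.22 + 0.149/9.429 = 0.036649 + 0.015802 = 0.052452
R_eff = 1/U_eff = 19.065 ft²·°F·h/BTU
Q = 495.8 × (72.89 − (-3.734)) / 19.065 = 1992.7 BTU/h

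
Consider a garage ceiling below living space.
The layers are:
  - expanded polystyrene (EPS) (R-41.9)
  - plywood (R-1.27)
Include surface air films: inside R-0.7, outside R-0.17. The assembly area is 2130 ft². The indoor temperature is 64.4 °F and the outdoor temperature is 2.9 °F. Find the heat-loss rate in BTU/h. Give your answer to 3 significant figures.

R_total = 0.7 + 41.9 + 1.27 + 0.17 = 44.04 ft²·°F·h/BTU
Q = A·ΔT/R = 2130 × (64.4 − 2.9) / 44.04 = 2974 BTU/h

2970 BTU/h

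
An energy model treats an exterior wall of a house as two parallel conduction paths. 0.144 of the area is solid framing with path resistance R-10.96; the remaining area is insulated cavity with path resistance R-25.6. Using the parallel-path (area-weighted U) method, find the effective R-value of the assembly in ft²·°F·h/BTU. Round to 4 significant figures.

U_eff = 0.856/25.6 + 0.144/10.96 = 0.033437 + 0.013139 = 0.046576
R_eff = 1/U_eff = 21.47 ft²·°F·h/BTU

21.47 ft²·°F·h/BTU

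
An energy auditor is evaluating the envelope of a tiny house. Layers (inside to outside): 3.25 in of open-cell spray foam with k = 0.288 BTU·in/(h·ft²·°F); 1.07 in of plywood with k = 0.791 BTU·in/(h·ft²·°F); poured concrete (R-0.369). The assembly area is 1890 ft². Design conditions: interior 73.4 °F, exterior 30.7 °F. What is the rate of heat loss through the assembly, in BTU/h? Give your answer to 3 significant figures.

3.25/0.288 = 11.28
1.07/0.791 = 1.353
R_total = 11.28 + 1.353 + 0.369 = 13.01 ft²·°F·h/BTU
Q = A·ΔT/R = 1890 × (73.4 − 30.7) / 13.01 = 6205 BTU/h

6200 BTU/h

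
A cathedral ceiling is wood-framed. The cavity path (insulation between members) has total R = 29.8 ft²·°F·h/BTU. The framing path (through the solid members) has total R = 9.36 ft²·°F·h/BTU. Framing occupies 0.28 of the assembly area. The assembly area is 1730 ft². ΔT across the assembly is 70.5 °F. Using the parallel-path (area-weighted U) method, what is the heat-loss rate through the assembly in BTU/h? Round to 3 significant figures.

U_eff = 0.72/29.8 + 0.28/9.36 = 0.02416 + 0.02991 = 0.05408
R_eff = 1/U_eff = 18.49 ft²·°F·h/BTU
Q = 1730 × 70.5 / 18.49 = 6595 BTU/h

6600 BTU/h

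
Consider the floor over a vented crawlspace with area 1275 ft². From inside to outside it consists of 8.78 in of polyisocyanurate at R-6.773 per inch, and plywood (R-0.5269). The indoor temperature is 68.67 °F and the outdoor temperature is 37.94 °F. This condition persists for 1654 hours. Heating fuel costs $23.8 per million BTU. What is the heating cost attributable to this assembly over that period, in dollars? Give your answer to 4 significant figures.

25.71 dollars

8.78 × 6.773 = 59.467
R_total = 59.467 + 0.5269 = 59.994 ft²·°F·h/BTU
Q = 1275 × (68.67 − 37.94) / 59.994 = 653.08 BTU/h
E = 653.08 × 1654 = 1080200 BTU
Cost = 1080200/10⁶ × 23.8 = $25.709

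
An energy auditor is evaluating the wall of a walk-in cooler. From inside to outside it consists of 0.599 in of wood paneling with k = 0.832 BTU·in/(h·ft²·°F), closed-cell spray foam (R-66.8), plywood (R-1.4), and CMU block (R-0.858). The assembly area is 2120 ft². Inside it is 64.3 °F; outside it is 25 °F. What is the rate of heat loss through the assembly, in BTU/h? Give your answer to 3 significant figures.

0.599/0.832 = 0.72
R_total = 0.72 + 66.8 + 1.4 + 0.858 = 69.78 ft²·°F·h/BTU
Q = A·ΔT/R = 2120 × (64.3 − 25) / 69.78 = 1194 BTU/h

1190 BTU/h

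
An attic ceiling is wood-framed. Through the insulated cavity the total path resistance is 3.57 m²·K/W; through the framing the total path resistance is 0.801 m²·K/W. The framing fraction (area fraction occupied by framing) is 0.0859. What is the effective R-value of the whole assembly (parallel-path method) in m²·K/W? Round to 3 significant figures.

U_eff = 0.9141/3.57 + 0.0859/0.801 = 0.2561 + 0.1072 = 0.3633
R_eff = 1/U_eff = 2.753 m²·K/W

2.75 m²·K/W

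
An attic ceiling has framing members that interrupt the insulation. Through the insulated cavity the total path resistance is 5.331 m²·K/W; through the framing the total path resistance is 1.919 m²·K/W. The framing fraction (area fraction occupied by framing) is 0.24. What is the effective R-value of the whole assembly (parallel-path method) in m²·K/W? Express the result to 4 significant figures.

U_eff = 0.76/5.331 + 0.24/1.919 = 0.14256 + 0.12507 = 0.26763
R_eff = 1/U_eff = 3.7365 m²·K/W

3.737 m²·K/W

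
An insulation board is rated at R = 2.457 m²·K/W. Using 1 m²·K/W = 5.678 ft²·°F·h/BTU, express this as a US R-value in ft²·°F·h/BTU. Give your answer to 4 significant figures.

13.95 ft²·°F·h/BTU

R_US = 2.457 × 5.678 = 13.951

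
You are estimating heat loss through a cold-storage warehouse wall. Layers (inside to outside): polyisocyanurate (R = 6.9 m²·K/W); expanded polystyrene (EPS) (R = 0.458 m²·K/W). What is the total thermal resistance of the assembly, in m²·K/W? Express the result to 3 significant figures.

7.36 m²·K/W

R_total = 6.9 + 0.458 = 7.358 m²·K/W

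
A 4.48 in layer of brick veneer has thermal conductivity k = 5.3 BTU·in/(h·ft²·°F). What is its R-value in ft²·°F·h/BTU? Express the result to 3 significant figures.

0.845 ft²·°F·h/BTU

R = L/k = 4.48/5.3 = 0.8453 ft²·°F·h/BTU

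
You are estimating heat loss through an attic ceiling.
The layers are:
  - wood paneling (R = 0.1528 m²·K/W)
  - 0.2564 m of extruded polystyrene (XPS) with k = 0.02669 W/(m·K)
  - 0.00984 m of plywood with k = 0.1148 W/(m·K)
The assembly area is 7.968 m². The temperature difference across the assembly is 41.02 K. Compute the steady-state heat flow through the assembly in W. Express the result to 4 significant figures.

0.2564/0.02669 = 9.6066
0.00984/0.1148 = 0.085714
R_total = 0.1528 + 9.6066 + 0.085714 = 9.8451 m²·K/W
Q = A·ΔT/R = 7.968 × 41.02 / 9.8451 = 33.199 W

33.20 W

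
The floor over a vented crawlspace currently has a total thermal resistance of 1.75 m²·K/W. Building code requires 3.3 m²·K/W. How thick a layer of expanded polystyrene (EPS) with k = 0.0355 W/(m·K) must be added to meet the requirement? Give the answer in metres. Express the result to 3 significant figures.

ΔR = 3.3 − 1.75 = 1.55 m²·K/W
L = ΔR × k = 1.55 × 0.0355 = 0.05502 m

0.0550 m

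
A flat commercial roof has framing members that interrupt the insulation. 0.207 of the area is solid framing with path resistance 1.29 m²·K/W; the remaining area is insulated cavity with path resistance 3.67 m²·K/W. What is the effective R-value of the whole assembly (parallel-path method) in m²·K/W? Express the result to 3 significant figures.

U_eff = 0.793/3.67 + 0.207/1.29 = 0.2161 + 0.1605 = 0.3765
R_eff = 1/U_eff = 2.656 m²·K/W

2.66 m²·K/W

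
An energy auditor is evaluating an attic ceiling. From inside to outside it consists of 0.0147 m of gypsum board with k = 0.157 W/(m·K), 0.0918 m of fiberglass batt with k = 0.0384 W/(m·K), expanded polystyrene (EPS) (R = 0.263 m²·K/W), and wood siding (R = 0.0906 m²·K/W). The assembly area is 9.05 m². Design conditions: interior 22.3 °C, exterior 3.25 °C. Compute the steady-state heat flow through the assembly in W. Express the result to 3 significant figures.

0.0147/0.157 = 0.09363
0.0918/0.0384 = 2.391
R_total = 0.09363 + 2.391 + 0.263 + 0.0906 = 2.838 m²·K/W
Q = A·ΔT/R = 9.05 × (22.3 − 3.25) / 2.838 = 60.75 W

60.8 W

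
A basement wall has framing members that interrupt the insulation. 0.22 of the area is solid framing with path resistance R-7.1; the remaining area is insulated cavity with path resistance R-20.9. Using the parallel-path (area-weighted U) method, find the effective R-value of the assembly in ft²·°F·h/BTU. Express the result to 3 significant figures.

U_eff = 0.78/20.9 + 0.22/7.1 = 0.03732 + 0.03099 = 0.06831
R_eff = 1/U_eff = 14.64 ft²·°F·h/BTU

14.6 ft²·°F·h/BTU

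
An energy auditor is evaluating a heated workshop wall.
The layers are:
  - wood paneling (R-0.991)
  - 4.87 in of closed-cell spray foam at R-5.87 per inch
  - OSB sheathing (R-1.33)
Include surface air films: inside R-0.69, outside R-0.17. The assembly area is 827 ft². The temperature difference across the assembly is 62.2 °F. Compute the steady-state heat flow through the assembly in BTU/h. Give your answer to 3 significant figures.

1620 BTU/h

4.87 × 5.87 = 28.59
R_total = 0.69 + 0.991 + 28.59 + 1.33 + 0.17 = 31.77 ft²·°F·h/BTU
Q = A·ΔT/R = 827 × 62.2 / 31.77 = 1619 BTU/h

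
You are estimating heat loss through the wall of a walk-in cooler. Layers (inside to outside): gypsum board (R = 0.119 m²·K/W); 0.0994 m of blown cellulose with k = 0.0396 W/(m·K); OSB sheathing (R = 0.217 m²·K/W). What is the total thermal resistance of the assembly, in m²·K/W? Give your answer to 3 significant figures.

2.85 m²·K/W

0.0994/0.0396 = 2.51
R_total = 0.119 + 2.51 + 0.217 = 2.846 m²·K/W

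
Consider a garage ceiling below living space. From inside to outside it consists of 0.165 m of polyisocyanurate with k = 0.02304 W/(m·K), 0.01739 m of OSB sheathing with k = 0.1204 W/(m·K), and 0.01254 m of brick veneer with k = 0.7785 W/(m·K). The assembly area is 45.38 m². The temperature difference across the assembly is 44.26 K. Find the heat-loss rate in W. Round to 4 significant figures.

0.165/0.02304 = 7.1615
0.01739/0.1204 = 0.14444
0.01254/0.7785 = 0.016108
R_total = 7.1615 + 0.14444 + 0.016108 = 7.322 m²·K/W
Q = A·ΔT/R = 45.38 × 44.26 / 7.322 = 274.31 W

274.3 W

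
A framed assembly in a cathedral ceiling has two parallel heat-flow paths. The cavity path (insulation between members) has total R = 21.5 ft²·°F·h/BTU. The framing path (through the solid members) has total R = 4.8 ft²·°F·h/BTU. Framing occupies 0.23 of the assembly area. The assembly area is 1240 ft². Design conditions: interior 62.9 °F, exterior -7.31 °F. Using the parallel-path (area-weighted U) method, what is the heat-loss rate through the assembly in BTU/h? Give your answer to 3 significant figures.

U_eff = 0.77/21.5 + 0.23/4.8 = 0.03581 + 0.04792 = 0.08373
R_eff = 1/U_eff = 11.94 ft²·°F·h/BTU
Q = 1240 × (62.9 − (-7.31)) / 11.94 = 7290 BTU/h

7290 BTU/h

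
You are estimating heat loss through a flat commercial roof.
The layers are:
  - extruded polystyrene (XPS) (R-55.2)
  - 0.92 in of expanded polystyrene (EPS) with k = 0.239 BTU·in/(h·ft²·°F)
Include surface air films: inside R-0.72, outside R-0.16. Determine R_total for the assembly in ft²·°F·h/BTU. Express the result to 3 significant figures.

0.92/0.239 = 3.849
R_total = 0.72 + 55.2 + 3.849 + 0.16 = 59.93 ft²·°F·h/BTU

59.9 ft²·°F·h/BTU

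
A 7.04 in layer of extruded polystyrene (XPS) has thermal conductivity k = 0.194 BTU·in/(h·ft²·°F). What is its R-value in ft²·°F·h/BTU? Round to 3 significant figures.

36.3 ft²·°F·h/BTU

R = L/k = 7.04/0.194 = 36.29 ft²·°F·h/BTU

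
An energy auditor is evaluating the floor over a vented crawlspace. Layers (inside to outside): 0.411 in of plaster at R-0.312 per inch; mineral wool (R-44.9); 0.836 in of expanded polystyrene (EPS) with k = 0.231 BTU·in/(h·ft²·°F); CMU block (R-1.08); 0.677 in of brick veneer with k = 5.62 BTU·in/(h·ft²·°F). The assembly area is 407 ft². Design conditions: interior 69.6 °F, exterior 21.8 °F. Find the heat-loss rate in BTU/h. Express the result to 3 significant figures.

0.411 × 0.312 = 0.1282
0.836/0.231 = 3.619
0.677/5.62 = 0.1205
R_total = 0.1282 + 44.9 + 3.619 + 1.08 + 0.1205 = 49.85 ft²·°F·h/BTU
Q = A·ΔT/R = 407 × (69.6 − 21.8) / 49.85 = 390.3 BTU/h

390 BTU/h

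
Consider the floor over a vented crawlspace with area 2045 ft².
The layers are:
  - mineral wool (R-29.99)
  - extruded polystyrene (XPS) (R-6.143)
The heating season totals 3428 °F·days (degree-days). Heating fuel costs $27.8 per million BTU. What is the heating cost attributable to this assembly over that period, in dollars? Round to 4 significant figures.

129.4 dollars

R_total = 29.99 + 6.143 = 36.133 ft²·°F·h/BTU
E = A × HDD × 24 / R = 2045 × 3428 × 24 / 36.133 = 4656300 BTU
Cost = 4656300/10⁶ × 27.8 = $129.45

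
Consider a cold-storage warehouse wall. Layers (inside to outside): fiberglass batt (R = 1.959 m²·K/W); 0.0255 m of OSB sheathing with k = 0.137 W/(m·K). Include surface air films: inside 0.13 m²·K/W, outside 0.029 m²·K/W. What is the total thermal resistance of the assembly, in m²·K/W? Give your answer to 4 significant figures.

2.304 m²·K/W

0.0255/0.137 = 0.18613
R_total = 0.13 + 1.959 + 0.18613 + 0.029 = 2.3041 m²·K/W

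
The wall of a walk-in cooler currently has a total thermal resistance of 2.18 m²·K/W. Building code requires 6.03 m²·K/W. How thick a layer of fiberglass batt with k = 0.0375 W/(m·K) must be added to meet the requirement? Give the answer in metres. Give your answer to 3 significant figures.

0.144 m

ΔR = 6.03 − 2.18 = 3.85 m²·K/W
L = ΔR × k = 3.85 × 0.0375 = 0.1444 m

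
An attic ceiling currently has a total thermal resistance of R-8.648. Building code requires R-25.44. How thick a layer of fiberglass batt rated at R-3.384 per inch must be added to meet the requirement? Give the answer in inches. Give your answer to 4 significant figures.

4.962 in

ΔR = 25.44 − 8.648 = 16.792 ft²·°F·h/BTU
L = ΔR / (R/in) = 16.792/3.384 = 4.9622 in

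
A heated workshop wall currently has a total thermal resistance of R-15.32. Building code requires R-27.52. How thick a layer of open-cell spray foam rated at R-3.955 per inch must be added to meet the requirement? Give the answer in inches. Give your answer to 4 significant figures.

3.085 in

ΔR = 27.52 − 15.32 = 12.2 ft²·°F·h/BTU
L = ΔR / (R/in) = 12.2/3.955 = 3.0847 in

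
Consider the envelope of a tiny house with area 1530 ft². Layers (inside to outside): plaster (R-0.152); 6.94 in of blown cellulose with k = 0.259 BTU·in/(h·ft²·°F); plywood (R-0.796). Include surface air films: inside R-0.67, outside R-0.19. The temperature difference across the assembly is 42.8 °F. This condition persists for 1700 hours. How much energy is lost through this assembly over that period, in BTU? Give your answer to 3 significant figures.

6.94/0.259 = 26.8
R_total = 0.67 + 0.152 + 26.8 + 0.796 + 0.19 = 28.6 ft²·°F·h/BTU
Q = 1530 × 42.8 / 28.6 = 2289 BTU/h
E = 2289 × 1700 = 3892000 BTU

3890000 BTU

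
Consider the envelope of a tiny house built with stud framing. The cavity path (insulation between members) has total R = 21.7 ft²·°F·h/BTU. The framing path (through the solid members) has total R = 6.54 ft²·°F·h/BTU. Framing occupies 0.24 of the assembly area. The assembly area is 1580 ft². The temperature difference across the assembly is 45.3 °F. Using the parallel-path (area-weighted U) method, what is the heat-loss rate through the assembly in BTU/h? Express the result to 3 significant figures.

5130 BTU/h

U_eff = 0.76/21.7 + 0.24/6.54 = 0.03502 + 0.0367 = 0.07172
R_eff = 1/U_eff = 13.94 ft²·°F·h/BTU
Q = 1580 × 45.3 / 13.94 = 5133 BTU/h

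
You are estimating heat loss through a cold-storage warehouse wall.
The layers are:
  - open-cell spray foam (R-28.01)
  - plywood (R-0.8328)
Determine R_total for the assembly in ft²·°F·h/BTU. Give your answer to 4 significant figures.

R_total = 28.01 + 0.8328 = 28.843 ft²·°F·h/BTU

28.84 ft²·°F·h/BTU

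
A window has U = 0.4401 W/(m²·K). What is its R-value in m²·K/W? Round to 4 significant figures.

R = 1/U = 1/0.4401 = 2.2722

2.272 m²·K/W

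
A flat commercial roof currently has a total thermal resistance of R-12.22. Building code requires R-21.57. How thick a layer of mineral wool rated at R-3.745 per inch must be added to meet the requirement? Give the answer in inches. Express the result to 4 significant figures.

2.497 in

ΔR = 21.57 − 12.22 = 9.35 ft²·°F·h/BTU
L = ΔR / (R/in) = 9.35/3.745 = 2.4967 in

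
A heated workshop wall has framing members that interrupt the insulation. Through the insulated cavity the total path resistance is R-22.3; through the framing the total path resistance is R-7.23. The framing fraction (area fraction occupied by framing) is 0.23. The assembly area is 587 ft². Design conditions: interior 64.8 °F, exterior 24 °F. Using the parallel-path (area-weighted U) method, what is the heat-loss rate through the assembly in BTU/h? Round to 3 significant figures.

1590 BTU/h

U_eff = 0.77/22.3 + 0.23/7.23 = 0.03453 + 0.03181 = 0.06634
R_eff = 1/U_eff = 15.07 ft²·°F·h/BTU
Q = 587 × (64.8 − 24) / 15.07 = 1589 BTU/h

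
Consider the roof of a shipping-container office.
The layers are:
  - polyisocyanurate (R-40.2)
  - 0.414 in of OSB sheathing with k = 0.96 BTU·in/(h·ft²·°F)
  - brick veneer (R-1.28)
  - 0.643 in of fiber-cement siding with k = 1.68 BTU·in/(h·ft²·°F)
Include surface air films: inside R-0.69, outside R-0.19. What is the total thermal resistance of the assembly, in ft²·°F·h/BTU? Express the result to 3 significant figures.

0.414/0.96 = 0.4312
0.643/1.68 = 0.3827
R_total = 0.69 + 40.2 + 0.4312 + 1.28 + 0.3827 + 0.19 = 43.17 ft²·°F·h/BTU

43.2 ft²·°F·h/BTU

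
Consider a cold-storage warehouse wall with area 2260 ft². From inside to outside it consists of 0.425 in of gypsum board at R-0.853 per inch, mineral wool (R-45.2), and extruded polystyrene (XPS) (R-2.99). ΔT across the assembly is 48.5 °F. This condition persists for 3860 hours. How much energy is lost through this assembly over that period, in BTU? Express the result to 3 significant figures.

8710000 BTU

0.425 × 0.853 = 0.3625
R_total = 0.3625 + 45.2 + 2.99 = 48.55 ft²·°F·h/BTU
Q = 2260 × 48.5 / 48.55 = 2258 BTU/h
E = 2258 × 3860 = 8714000 BTU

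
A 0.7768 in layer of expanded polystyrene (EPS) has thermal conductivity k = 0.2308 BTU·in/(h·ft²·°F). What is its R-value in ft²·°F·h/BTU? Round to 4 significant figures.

3.366 ft²·°F·h/BTU

R = L/k = 0.7768/0.2308 = 3.3657 ft²·°F·h/BTU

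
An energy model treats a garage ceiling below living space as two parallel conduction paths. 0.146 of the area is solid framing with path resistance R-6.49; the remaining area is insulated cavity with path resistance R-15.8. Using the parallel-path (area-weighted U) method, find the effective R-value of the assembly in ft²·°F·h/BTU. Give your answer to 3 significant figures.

13.1 ft²·°F·h/BTU

U_eff = 0.854/15.8 + 0.146/6.49 = 0.05405 + 0.0225 = 0.07655
R_eff = 1/U_eff = 13.06 ft²·°F·h/BTU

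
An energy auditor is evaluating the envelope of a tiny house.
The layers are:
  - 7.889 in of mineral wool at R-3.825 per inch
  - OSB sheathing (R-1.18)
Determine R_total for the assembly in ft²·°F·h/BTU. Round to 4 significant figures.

31.36 ft²·°F·h/BTU

7.889 × 3.825 = 30.175
R_total = 30.175 + 1.18 = 31.355 ft²·°F·h/BTU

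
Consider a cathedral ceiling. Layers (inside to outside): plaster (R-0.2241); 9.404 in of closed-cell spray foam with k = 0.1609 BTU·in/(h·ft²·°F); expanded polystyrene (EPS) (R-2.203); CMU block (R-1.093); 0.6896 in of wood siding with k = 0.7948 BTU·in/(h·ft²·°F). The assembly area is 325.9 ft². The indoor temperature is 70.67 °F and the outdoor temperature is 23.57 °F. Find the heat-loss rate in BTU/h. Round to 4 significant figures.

9.404/0.1609 = 58.446
0.6896/0.7948 = 0.86764
R_total = 0.2241 + 58.446 + 2.203 + 1.093 + 0.86764 = 62.834 ft²·°F·h/BTU
Q = A·ΔT/R = 325.9 × (70.67 − 23.57) / 62.834 = 244.29 BTU/h

244.3 BTU/h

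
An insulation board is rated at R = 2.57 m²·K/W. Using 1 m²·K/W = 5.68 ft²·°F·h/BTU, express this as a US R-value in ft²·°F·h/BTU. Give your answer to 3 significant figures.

R_US = 2.57 × 5.68 = 14.6

14.6 ft²·°F·h/BTU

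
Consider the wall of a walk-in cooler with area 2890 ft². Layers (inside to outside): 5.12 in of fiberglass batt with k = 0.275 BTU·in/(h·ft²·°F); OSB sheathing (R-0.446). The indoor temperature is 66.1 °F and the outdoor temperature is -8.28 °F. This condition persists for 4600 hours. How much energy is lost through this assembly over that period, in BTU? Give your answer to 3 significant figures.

51900000 BTU

5.12/0.275 = 18.62
R_total = 18.62 + 0.446 = 19.06 ft²·°F·h/BTU
Q = 2890 × (66.1 − (-8.28)) / 19.06 = 11280 BTU/h
E = 11280 × 4600 = 51870000 BTU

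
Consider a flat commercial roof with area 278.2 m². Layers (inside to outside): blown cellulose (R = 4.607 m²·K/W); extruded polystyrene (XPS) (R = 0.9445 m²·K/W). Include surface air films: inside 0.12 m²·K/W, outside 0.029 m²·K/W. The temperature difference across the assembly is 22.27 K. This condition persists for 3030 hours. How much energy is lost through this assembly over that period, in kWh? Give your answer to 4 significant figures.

3293 kWh

R_total = 0.12 + 4.607 + 0.9445 + 0.029 = 5.7005 m²·K/W
Q = 278.2 × 22.27 / 5.7005 = 1086.8 W
E = 1086.8 W × 3030 h / 1000 = 3293.1 kWh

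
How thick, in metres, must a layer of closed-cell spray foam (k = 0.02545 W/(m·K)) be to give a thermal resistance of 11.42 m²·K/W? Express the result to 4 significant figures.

0.2906 m

L = R·k = 11.42 × 0.02545 = 0.29064 m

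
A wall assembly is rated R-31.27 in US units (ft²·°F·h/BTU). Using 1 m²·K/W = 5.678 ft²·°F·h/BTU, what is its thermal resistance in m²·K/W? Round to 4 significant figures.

R_SI = 31.27/5.678 = 5.5072

5.507 m²·K/W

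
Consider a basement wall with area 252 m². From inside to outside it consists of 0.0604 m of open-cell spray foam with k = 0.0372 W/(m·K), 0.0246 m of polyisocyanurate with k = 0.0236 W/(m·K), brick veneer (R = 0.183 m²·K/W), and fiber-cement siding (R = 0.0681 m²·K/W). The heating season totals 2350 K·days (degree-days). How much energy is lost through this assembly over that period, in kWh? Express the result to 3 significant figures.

0.0604/0.0372 = 1.624
0.0246/0.0236 = 1.042
R_total = 1.624 + 1.042 + 0.183 + 0.0681 = 2.917 m²·K/W
E = A × HDD × 24 / R / 1000 = 252 × 2350 × 24 / 2.917 / 1000 = 4872 kWh

4870 kWh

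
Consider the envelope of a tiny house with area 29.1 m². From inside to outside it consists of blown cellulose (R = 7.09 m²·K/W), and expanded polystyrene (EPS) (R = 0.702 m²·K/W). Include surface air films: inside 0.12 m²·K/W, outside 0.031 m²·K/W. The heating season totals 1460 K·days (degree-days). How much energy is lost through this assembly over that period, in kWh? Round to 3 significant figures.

128 kWh

R_total = 0.12 + 7.09 + 0.702 + 0.031 = 7.943 m²·K/W
E = A × HDD × 24 / R / 1000 = 29.1 × 1460 × 24 / 7.943 / 1000 = 128.4 kWh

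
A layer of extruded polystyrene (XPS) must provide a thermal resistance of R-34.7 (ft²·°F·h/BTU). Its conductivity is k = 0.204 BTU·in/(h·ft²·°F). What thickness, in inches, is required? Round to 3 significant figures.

L = R × k = 34.7 × 0.204 = 7.079 in

7.08 in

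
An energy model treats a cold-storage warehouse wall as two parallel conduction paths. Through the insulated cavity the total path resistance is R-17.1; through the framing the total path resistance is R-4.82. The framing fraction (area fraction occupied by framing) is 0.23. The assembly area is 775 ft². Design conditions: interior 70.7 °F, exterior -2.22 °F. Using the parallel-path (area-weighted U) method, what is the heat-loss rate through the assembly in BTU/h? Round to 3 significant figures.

5240 BTU/h

U_eff = 0.77/17.1 + 0.23/4.82 = 0.04503 + 0.04772 = 0.09275
R_eff = 1/U_eff = 10.78 ft²·°F·h/BTU
Q = 775 × (70.7 − (-2.22)) / 10.78 = 5241 BTU/h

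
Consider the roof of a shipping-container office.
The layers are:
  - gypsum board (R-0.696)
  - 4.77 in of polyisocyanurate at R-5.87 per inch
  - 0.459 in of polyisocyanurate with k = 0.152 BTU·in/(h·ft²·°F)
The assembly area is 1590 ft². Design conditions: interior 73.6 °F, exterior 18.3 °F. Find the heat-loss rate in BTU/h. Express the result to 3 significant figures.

2770 BTU/h

4.77 × 5.87 = 28
0.459/0.152 = 3.02
R_total = 0.696 + 28 + 3.02 = 31.72 ft²·°F·h/BTU
Q = A·ΔT/R = 1590 × (73.6 − 18.3) / 31.72 = 2772 BTU/h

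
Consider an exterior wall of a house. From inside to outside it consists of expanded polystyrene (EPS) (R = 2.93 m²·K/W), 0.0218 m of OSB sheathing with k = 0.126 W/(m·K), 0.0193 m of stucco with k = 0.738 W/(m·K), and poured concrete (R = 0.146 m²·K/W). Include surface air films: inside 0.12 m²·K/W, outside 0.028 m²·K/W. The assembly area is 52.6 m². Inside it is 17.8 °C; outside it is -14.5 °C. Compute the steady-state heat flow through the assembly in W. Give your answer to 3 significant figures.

496 W

0.0218/0.126 = 0.173
0.0193/0.738 = 0.02615
R_total = 0.12 + 2.93 + 0.173 + 0.02615 + 0.146 + 0.028 = 3.423 m²·K/W
Q = A·ΔT/R = 52.6 × (17.8 − (-14.5)) / 3.423 = 496.3 W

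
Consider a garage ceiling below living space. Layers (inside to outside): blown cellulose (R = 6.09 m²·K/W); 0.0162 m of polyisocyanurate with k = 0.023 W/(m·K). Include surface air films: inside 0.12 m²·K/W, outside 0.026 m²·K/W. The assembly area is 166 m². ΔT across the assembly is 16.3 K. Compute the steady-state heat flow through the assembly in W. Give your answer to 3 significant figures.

390 W

0.0162/0.023 = 0.7043
R_total = 0.12 + 6.09 + 0.7043 + 0.026 = 6.94 m²·K/W
Q = A·ΔT/R = 166 × 16.3 / 6.94 = 389.9 W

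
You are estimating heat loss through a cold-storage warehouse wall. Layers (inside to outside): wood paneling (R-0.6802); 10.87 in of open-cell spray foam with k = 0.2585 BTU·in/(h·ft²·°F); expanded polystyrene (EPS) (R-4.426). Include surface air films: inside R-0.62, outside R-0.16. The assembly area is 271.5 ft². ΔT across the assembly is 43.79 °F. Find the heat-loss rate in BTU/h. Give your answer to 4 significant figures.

248.0 BTU/h

10.87/0.2585 = 42.05
R_total = 0.62 + 0.6802 + 42.05 + 4.426 + 0.16 = 47.936 ft²·°F·h/BTU
Q = A·ΔT/R = 271.5 × 43.79 / 47.936 = 248.02 BTU/h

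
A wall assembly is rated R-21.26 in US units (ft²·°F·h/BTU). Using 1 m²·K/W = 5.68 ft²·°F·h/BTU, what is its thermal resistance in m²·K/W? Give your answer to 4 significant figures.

R_SI = 21.26/5.68 = 3.743

3.743 m²·K/W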